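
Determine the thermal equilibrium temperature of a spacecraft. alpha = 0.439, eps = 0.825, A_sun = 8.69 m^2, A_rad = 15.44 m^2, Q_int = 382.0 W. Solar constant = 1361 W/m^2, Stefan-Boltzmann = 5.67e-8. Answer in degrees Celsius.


Numerator = alpha*S*A_sun + Q_int = 0.439*1361*8.69 + 382.0 = 5574.0925 W
Denominator = eps*sigma*A_rad = 0.825*5.67e-8*15.44 = 7.222446e-07 W/K^4
T^4 = 7.7177351e+09 K^4
T = 296.3961 K = 23.2461 C

23.2461 degrees Celsius


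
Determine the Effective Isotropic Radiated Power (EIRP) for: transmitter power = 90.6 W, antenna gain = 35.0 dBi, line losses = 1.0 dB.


Pt = 90.6 W = 19.5713 dBW
EIRP = Pt_dBW + Gt - losses = 19.5713 + 35.0 - 1.0 = 53.5713 dBW

53.5713 dBW


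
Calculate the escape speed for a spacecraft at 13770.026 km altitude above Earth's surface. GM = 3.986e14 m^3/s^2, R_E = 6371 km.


r = 6371.0 + 13770.026 = 20141.0260 km = 2.0141026e+07 m
v_esc = sqrt(2*mu/r) = sqrt(2*3.986e14 / 2.0141026e+07)
v_esc = 6291.3356 m/s = 6.2913 km/s

6.2913 km/s


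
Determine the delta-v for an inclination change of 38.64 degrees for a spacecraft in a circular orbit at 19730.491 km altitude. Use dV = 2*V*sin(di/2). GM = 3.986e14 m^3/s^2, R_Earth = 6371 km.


r = 26101.4910 km = 2.6101491e+07 m
V = sqrt(mu/r) = 3907.8329 m/s
di = 38.64 deg = 0.6743952 rad
dV = 2*V*sin(di/2) = 2*3907.8329*sin(0.3371976)
dV = 2585.7648 m/s = 2.5858 km/s

2.5858 km/s


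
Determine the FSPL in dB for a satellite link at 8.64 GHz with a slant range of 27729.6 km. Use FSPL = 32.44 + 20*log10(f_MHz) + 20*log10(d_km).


f = 8.64 GHz = 8640.0000 MHz
d = 27729.6 km
FSPL = 32.44 + 20*log10(8640.0000) + 20*log10(27729.6)
FSPL = 32.44 + 78.7303 + 88.8589
FSPL = 200.0291 dB

200.0291 dB


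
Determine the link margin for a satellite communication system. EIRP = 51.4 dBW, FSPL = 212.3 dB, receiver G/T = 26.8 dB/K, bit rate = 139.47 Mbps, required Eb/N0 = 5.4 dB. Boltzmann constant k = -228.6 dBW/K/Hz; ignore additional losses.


C/N0 = EIRP - FSPL + G/T - k = 51.4 - 212.3 + 26.8 - (-228.6)
C/N0 = 94.5000 dB-Hz
R_b = 139.47 Mbps = 1.3947e+08 bps -> 10*log10(R_b) = 81.4448 dB-Hz
Eb/N0 = C/N0 - 10*log10(R_b) = 94.5000 - 81.4448 = 13.0552 dB
Margin = Eb/N0 - Eb/N0_req = 13.0552 - 5.4 = 7.6552 dB (link closes)

7.6552 dB


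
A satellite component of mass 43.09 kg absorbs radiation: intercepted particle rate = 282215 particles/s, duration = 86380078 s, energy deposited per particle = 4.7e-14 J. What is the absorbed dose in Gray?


Total energy deposited = rate * time * E_per
  = 282215 * 86380078 * 4.7e-14 = 1.1458 J
Dose = E_total / mass = 1.1458 / 43.09
Dose = 0.0265898 Gy

0.0266 Gy


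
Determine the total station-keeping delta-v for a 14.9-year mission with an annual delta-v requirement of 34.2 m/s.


dV = rate * years = 34.2 * 14.9
dV = 509.5800 m/s

509.5800 m/s


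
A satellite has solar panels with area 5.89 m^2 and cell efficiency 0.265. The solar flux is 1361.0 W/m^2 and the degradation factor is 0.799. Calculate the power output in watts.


P = area * eta * S * degradation
P = 5.89 * 0.265 * 1361.0 * 0.799
P = 1697.3292 W

1697.3292 W


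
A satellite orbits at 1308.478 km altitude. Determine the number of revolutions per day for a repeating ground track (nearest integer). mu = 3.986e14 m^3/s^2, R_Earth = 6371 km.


r = 7.679478e+06 m
T = 2*pi*sqrt(r^3/mu) = 6697.4391 s = 111.6240 min
revs/day = 1440 / 111.6240 = 12.9005
Rounded: 13 revolutions per day

13 revolutions per day


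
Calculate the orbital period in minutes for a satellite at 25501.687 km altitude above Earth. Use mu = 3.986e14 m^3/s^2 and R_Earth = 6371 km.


r = 31872.6870 km = 3.1872687e+07 m
T = 2*pi*sqrt(r^3/mu) = 2*pi*sqrt(3.2378448e+22 / 3.986e14)
T = 56629.0450 s = 943.8174 min

943.8174 minutes


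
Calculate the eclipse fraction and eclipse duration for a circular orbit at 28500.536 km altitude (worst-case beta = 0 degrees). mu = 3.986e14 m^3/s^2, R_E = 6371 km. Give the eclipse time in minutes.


r = 34871.5360 km
T = 1080.1065 min
Eclipse fraction = arcsin(R_E/r)/pi = arcsin(6371.0000/34871.5360)/pi
= arcsin(0.1826992)/pi = 0.05848343
Eclipse duration = 0.05848343 * 1080.1065 = 63.1683 min

63.1683 minutes


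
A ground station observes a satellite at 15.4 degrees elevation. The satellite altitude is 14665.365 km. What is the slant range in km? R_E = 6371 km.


h = 14665.365 km, el = 15.4 deg
d = -R_E*sin(el) + sqrt((R_E*sin(el))^2 + 2*R_E*h + h^2)
d = -6371.0000*sin(0.2687807) + sqrt((6371.0000*0.2655561)^2 + 2*6371.0000*14665.365 + 14665.365^2)
d = 18427.8188 km

18427.8188 km


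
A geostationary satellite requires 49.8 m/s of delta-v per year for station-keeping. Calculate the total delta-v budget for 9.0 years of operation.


dV = rate * years = 49.8 * 9.0
dV = 448.2000 m/s

448.2000 m/s


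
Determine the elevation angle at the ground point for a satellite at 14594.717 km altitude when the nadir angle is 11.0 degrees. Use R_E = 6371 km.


r = R_E + alt = 20965.7170 km
Law of sines in the satellite / Earth-center / ground-point triangle:
  sin(nadir)/R_E = sin(90 + el)/r  =>  cos(el) = (r/R_E)*sin(nadir)
cos(el) = (20965.7170 / 6371.0000) * sin(11.0 deg) = 0.6279151
el = arccos(0.6279151) = 51.1035 deg
(Earth-central angle = 90 - nadir - el = 27.8965 deg)

51.1035 degrees


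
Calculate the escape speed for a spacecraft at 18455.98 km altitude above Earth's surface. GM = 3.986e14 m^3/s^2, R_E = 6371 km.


r = 6371.0 + 18455.98 = 24826.9800 km = 2.482698e+07 m
v_esc = sqrt(2*mu/r) = sqrt(2*3.986e14 / 2.482698e+07)
v_esc = 5666.5888 m/s = 5.6666 km/s

5.6666 km/s


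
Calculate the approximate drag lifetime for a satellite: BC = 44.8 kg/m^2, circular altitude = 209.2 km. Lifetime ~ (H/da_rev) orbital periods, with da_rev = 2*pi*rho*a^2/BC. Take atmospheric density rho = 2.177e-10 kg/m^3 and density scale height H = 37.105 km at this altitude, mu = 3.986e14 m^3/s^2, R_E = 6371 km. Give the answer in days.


a = R_E + alt = 6580.2000 km = 6.5802e+06 m
da_rev = 2*pi*rho*a^2/BC = 2*pi*2.177e-10*(6.5802e+06)^2/44.8 = 1322.021357 m per revolution
N = H/da_rev = 37105.0000 m / 1322.021357 m = 28.0669 revolutions
P = 2*pi*sqrt(a^3/mu) = 5312.1443 s
lifetime = N*P = 28.0669 * 5312.1443 = 149095.2566 s = 1.7256 days

1.7256 days


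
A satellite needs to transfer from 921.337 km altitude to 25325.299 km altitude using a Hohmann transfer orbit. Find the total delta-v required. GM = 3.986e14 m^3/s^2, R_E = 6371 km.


r1 = 7292.3370 km = 7.292337e+06 m
r2 = 31696.2990 km = 3.1696299e+07 m
dv1 = sqrt(mu/r1)*(sqrt(2*r2/(r1+r2)) - 1) = 2034.0130 m/s
dv2 = sqrt(mu/r2)*(1 - sqrt(2*r1/(r1+r2))) = 1377.2885 m/s
total dv = |dv1| + |dv2| = 2034.0130 + 1377.2885 = 3411.3014 m/s = 3.4113 km/s

3.4113 km/s


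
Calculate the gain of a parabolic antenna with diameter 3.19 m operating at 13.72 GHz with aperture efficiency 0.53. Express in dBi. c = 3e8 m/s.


lambda = c/f = 3e8 / 1.372e+10 = 0.02186589 m
G = eta*(pi*D/lambda)^2 = 0.53*(pi*3.19/0.02186589)^2
G = 111332.6879 (linear)
G = 10*log10(111332.6879) = 50.4662 dBi

50.4662 dBi


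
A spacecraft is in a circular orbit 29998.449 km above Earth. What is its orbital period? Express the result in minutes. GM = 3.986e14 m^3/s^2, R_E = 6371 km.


r = 36369.4490 km = 3.6369449e+07 m
T = 2*pi*sqrt(r^3/mu) = 2*pi*sqrt(4.8107209e+22 / 3.986e14)
T = 69026.5716 s = 1150.4429 min

1150.4429 minutes


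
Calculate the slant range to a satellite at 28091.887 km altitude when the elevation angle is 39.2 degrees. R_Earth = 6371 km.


h = 28091.887 km, el = 39.2 deg
d = -R_E*sin(el) + sqrt((R_E*sin(el))^2 + 2*R_E*h + h^2)
d = -6371.0000*sin(0.6841691) + sqrt((6371.0000*0.6320293)^2 + 2*6371.0000*28091.887 + 28091.887^2)
d = 30080.7440 km

30080.7440 km


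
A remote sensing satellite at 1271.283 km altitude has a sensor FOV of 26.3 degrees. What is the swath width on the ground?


FOV = 26.3 deg = 0.4590216 rad
swath = 2 * alt * tan(FOV/2) = 2 * 1271.283 * tan(0.2295108)
swath = 2 * 1271.283 * 0.2336274
swath = 594.0131 km

594.0131 km


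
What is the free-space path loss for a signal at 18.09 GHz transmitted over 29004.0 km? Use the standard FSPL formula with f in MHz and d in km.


f = 18.09 GHz = 18090.0000 MHz
d = 29004.0 km
FSPL = 32.44 + 20*log10(18090.0000) + 20*log10(29004.0)
FSPL = 32.44 + 85.1488 + 89.2492
FSPL = 206.8379 dB

206.8379 dB


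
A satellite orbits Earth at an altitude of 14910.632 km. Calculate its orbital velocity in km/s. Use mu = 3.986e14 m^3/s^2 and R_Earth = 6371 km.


r = R_E + alt = 6371.0 + 14910.632 = 21281.6320 km = 2.1281632e+07 m
v = sqrt(mu/r) = sqrt(3.986e14 / 2.1281632e+07) = 4327.7900 m/s = 4.3278 km/s

4.3278 km/s


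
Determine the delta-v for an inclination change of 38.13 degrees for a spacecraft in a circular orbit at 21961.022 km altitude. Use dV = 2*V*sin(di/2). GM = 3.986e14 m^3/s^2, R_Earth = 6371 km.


r = 28332.0220 km = 2.8332022e+07 m
V = sqrt(mu/r) = 3750.8514 m/s
di = 38.13 deg = 0.665494 rad
dV = 2*V*sin(di/2) = 2*3750.8514*sin(0.332747)
dV = 2450.3607 m/s = 2.4504 km/s

2.4504 km/s


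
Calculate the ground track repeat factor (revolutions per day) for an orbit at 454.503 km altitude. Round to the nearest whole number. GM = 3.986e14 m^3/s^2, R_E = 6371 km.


r = 6.825503e+06 m
T = 2*pi*sqrt(r^3/mu) = 5611.9425 s = 93.5324 min
revs/day = 1440 / 93.5324 = 15.3957
Rounded: 15 revolutions per day

15 revolutions per day


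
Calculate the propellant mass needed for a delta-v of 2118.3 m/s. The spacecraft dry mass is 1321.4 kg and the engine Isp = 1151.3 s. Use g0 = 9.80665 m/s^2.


ve = Isp * g0 = 1151.3 * 9.80665 = 11290.396145 m/s
mass ratio = exp(dv/ve) = exp(2118.3/11290.396145) = 1.20637457
m_prop = m_dry * (mr - 1) = 1321.4 * (1.20637457 - 1)
m_prop = 272.7034 kg

272.7034 kg


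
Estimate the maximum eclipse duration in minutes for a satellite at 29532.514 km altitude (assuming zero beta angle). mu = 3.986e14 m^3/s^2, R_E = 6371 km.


r = 35903.5140 km
T = 1128.4060 min
Eclipse fraction = arcsin(R_E/r)/pi = arcsin(6371.0000/35903.5140)/pi
= arcsin(0.1774478)/pi = 0.0567841
Eclipse duration = 0.0567841 * 1128.4060 = 64.0755 min

64.0755 minutes


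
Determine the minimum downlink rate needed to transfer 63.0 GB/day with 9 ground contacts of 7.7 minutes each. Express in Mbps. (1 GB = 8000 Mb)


total contact time = 9 * 7.7 * 60 = 4158.0000 s
data = 63.0 GB = 504000.0000 Mb
rate = 504000.0000 / 4158.0000 = 121.2121 Mbps

121.2121 Mbps


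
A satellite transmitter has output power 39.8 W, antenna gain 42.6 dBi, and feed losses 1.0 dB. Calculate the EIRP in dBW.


Pt = 39.8 W = 15.9988 dBW
EIRP = Pt_dBW + Gt - losses = 15.9988 + 42.6 - 1.0 = 57.5988 dBW

57.5988 dBW


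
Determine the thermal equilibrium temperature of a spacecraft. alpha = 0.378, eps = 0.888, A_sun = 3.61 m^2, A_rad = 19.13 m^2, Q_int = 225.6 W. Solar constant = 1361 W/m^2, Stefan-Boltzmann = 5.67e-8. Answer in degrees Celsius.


Numerator = alpha*S*A_sun + Q_int = 0.378*1361*3.61 + 225.6 = 2082.7934 W
Denominator = eps*sigma*A_rad = 0.888*5.67e-8*19.13 = 9.6318785e-07 W/K^4
T^4 = 2.1623958e+09 K^4
T = 215.6422 K = -57.5078 C

-57.5078 degrees Celsius


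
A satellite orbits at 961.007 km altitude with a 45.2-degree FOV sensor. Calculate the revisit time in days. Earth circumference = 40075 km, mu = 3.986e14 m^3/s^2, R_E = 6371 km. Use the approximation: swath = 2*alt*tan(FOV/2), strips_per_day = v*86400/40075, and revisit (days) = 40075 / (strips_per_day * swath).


swath = 2*961.007*tan(0.3944444) = 800.0572 km
v = sqrt(mu/r) = 7373.2203 m/s = 7.3732 km/s
strips/day = v*86400/40075 = 7.3732*86400/40075 = 15.8964
coverage/day = strips * swath = 15.8964 * 800.0572 = 12717.9896 km
revisit = 40075 / 12717.9896 = 3.1510 days

3.1510 days


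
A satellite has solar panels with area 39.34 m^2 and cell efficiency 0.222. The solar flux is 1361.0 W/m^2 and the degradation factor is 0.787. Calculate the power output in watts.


P = area * eta * S * degradation
P = 39.34 * 0.222 * 1361.0 * 0.787
P = 9354.4916 W

9354.4916 W


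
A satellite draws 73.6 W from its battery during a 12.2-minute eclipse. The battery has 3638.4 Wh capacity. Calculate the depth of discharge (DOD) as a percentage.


E_used = P * t / 60 = 73.6 * 12.2 / 60 = 14.9653 Wh
DOD = E_used / E_total * 100 = 14.9653 / 3638.4 * 100
DOD = 0.4113163 %

0.4113 %


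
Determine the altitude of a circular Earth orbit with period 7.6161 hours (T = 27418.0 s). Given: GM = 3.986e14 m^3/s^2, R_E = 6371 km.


T = 27418.0 s
r = (mu*T^2/(4*pi^2))^(1/3) = (3.986e14 * 27418.0^2 / (4*pi^2))^(1/3)
r = 1.9652435e+07 m = 19652.4349 km
alt = r - R_E = 19652.4349 - 6371 = 13281.4349 km

13281.4349 km


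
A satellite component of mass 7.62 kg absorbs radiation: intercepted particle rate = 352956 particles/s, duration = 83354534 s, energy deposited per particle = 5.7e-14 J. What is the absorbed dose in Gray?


Total energy deposited = rate * time * E_per
  = 352956 * 83354534 * 5.7e-14 = 1.6770 J
Dose = E_total / mass = 1.6770 / 7.62
Dose = 0.2200745 Gy

0.2201 Gy


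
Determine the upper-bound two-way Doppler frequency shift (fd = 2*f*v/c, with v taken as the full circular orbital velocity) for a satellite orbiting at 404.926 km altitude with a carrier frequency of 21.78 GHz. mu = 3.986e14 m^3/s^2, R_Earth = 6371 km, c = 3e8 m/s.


r = 6.775926e+06 m
v = sqrt(mu/r) = 7669.8050 m/s (worst-case radial velocity)
f = 21.78 GHz = 2.178e+10 Hz
fd = 2*f*v/c = 2*2.178e+10*7669.8050/3.0e+08
fd = 1.1136557e+06 Hz

1.1137e+06 Hz


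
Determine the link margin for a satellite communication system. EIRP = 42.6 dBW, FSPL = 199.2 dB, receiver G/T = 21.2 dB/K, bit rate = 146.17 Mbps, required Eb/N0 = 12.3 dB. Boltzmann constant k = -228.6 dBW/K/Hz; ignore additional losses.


C/N0 = EIRP - FSPL + G/T - k = 42.6 - 199.2 + 21.2 - (-228.6)
C/N0 = 93.2000 dB-Hz
R_b = 146.17 Mbps = 1.4617e+08 bps -> 10*log10(R_b) = 81.6486 dB-Hz
Eb/N0 = C/N0 - 10*log10(R_b) = 93.2000 - 81.6486 = 11.5514 dB
Margin = Eb/N0 - Eb/N0_req = 11.5514 - 12.3 = -0.7485825 dB (negative margin: link does not close)

-0.7486 dB


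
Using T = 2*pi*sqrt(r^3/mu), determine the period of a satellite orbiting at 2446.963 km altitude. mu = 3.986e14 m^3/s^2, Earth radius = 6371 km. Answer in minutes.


r = 8817.9630 km = 8.817963e+06 m
T = 2*pi*sqrt(r^3/mu) = 2*pi*sqrt(6.8565369e+20 / 3.986e14)
T = 8240.6910 s = 137.3448 min

137.3448 minutes


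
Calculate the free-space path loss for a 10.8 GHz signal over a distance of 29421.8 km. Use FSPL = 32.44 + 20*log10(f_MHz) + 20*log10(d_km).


f = 10.8 GHz = 10800.0000 MHz
d = 29421.8 km
FSPL = 32.44 + 20*log10(10800.0000) + 20*log10(29421.8)
FSPL = 32.44 + 80.6685 + 89.3734
FSPL = 202.4819 dB

202.4819 dB


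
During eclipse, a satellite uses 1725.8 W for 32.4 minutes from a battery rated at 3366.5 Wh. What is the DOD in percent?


E_used = P * t / 60 = 1725.8 * 32.4 / 60 = 931.9320 Wh
DOD = E_used / E_total * 100 = 931.9320 / 3366.5 * 100
DOD = 27.6825 %

27.6825 %


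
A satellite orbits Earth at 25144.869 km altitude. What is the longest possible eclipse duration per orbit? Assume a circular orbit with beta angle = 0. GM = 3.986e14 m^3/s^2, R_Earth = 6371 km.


r = 31515.8690 km
T = 928.0127 min
Eclipse fraction = arcsin(R_E/r)/pi = arcsin(6371.0000/31515.8690)/pi
= arcsin(0.2021521)/pi = 0.06479354
Eclipse duration = 0.06479354 * 928.0127 = 60.1292 min

60.1292 minutes


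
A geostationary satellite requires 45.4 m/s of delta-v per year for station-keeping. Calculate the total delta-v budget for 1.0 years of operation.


dV = rate * years = 45.4 * 1.0
dV = 45.4000 m/s

45.4000 m/s


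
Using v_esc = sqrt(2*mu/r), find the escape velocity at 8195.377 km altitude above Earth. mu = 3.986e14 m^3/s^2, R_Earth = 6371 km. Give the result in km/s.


r = 6371.0 + 8195.377 = 14566.3770 km = 1.4566377e+07 m
v_esc = sqrt(2*mu/r) = sqrt(2*3.986e14 / 1.4566377e+07)
v_esc = 7397.8900 m/s = 7.3979 km/s

7.3979 km/s


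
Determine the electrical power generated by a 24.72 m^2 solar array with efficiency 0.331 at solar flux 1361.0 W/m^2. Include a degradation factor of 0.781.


P = area * eta * S * degradation
P = 24.72 * 0.331 * 1361.0 * 0.781
P = 8697.3234 W

8697.3234 W


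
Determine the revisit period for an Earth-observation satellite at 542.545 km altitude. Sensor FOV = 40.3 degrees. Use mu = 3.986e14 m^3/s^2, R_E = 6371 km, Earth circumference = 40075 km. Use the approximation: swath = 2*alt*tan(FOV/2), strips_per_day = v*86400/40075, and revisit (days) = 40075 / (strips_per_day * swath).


swath = 2*542.545*tan(0.3516838) = 398.1606 km
v = sqrt(mu/r) = 7593.0848 m/s = 7.5931 km/s
strips/day = v*86400/40075 = 7.5931*86400/40075 = 16.3704
coverage/day = strips * swath = 16.3704 * 398.1606 = 6518.0362 km
revisit = 40075 / 6518.0362 = 6.1483 days

6.1483 days


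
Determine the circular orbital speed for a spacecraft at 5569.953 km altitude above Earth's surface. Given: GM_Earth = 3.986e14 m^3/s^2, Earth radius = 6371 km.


r = R_E + alt = 6371.0 + 5569.953 = 11940.9530 km = 1.1940953e+07 m
v = sqrt(mu/r) = sqrt(3.986e14 / 1.1940953e+07) = 5777.6224 m/s = 5.7776 km/s

5.7776 km/s


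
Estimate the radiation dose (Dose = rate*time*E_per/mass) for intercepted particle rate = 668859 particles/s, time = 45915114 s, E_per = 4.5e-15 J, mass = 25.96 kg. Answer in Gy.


Total energy deposited = rate * time * E_per
  = 668859 * 45915114 * 4.5e-15 = 0.1381983 J
Dose = E_total / mass = 0.1381983 / 25.96
Dose = 0.00532351 Gy

0.0053 Gy


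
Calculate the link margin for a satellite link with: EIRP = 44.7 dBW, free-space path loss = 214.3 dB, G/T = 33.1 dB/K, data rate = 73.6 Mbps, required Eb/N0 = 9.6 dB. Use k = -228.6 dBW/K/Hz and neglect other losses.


C/N0 = EIRP - FSPL + G/T - k = 44.7 - 214.3 + 33.1 - (-228.6)
C/N0 = 92.1000 dB-Hz
R_b = 73.6 Mbps = 7.36e+07 bps -> 10*log10(R_b) = 78.6688 dB-Hz
Eb/N0 = C/N0 - 10*log10(R_b) = 92.1000 - 78.6688 = 13.4312 dB
Margin = Eb/N0 - Eb/N0_req = 13.4312 - 9.6 = 3.8312 dB (link closes)

3.8312 dB


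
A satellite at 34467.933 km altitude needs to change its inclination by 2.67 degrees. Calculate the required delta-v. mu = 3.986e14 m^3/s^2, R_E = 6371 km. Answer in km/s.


r = 40838.9330 km = 4.0838933e+07 m
V = sqrt(mu/r) = 3124.1470 m/s
di = 2.67 deg = 0.04660029 rad
dV = 2*V*sin(di/2) = 2*3124.1470*sin(0.02330015)
dV = 145.5730 m/s = 0.145573 km/s

0.1456 km/s


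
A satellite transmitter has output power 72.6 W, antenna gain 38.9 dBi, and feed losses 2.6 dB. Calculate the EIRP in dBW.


Pt = 72.6 W = 18.6094 dBW
EIRP = Pt_dBW + Gt - losses = 18.6094 + 38.9 - 2.6 = 54.9094 dBW

54.9094 dBW


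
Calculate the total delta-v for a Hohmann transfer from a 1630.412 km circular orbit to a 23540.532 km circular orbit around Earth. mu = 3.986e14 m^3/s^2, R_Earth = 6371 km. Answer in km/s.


r1 = 8001.4120 km = 8.001412e+06 m
r2 = 29911.5320 km = 2.9911532e+07 m
dv1 = sqrt(mu/r1)*(sqrt(2*r2/(r1+r2)) - 1) = 1807.9030 m/s
dv2 = sqrt(mu/r2)*(1 - sqrt(2*r1/(r1+r2))) = 1278.8066 m/s
total dv = |dv1| + |dv2| = 1807.9030 + 1278.8066 = 3086.7096 m/s = 3.0867 km/s

3.0867 km/s


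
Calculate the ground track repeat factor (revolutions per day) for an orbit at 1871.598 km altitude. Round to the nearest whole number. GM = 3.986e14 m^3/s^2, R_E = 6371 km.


r = 8.242598e+06 m
T = 2*pi*sqrt(r^3/mu) = 7447.4466 s = 124.1241 min
revs/day = 1440 / 124.1241 = 11.6013
Rounded: 12 revolutions per day

12 revolutions per day


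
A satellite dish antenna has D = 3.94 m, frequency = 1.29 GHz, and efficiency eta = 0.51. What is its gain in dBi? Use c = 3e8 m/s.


lambda = c/f = 3e8 / 1.29e+09 = 0.2325581 m
G = eta*(pi*D/lambda)^2 = 0.51*(pi*3.94/0.2325581)^2
G = 1444.7719 (linear)
G = 10*log10(1444.7719) = 31.5980 dBi

31.5980 dBi


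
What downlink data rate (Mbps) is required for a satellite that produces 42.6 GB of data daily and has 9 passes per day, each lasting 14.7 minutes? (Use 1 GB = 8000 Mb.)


total contact time = 9 * 14.7 * 60 = 7938.0000 s
data = 42.6 GB = 340800.0000 Mb
rate = 340800.0000 / 7938.0000 = 42.9327 Mbps

42.9327 Mbps


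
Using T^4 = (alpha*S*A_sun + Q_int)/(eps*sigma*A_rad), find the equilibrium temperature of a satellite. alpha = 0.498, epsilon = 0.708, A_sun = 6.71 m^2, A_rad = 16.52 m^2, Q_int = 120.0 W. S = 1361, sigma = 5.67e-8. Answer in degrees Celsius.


Numerator = alpha*S*A_sun + Q_int = 0.498*1361*6.71 + 120.0 = 4667.8904 W
Denominator = eps*sigma*A_rad = 0.708*5.67e-8*16.52 = 6.6317227e-07 W/K^4
T^4 = 7.0387297e+09 K^4
T = 289.6500 K = 16.5000 C

16.5000 degrees Celsius


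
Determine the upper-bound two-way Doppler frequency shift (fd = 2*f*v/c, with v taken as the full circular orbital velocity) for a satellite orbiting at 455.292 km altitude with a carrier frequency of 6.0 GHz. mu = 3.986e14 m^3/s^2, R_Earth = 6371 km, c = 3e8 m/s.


r = 6.826292e+06 m
v = sqrt(mu/r) = 7641.4578 m/s (worst-case radial velocity)
f = 6.0 GHz = 6.0e+09 Hz
fd = 2*f*v/c = 2*6.0e+09*7641.4578/3.0e+08
fd = 305658.3101 Hz

305658.3101 Hz


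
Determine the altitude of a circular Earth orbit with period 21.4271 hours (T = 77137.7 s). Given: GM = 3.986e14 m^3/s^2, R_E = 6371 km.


T = 77137.7 s
r = (mu*T^2/(4*pi^2))^(1/3) = (3.986e14 * 77137.7^2 / (4*pi^2))^(1/3)
r = 3.9165497e+07 m = 39165.4971 km
alt = r - R_E = 39165.4971 - 6371 = 32794.4971 km

32794.4971 km


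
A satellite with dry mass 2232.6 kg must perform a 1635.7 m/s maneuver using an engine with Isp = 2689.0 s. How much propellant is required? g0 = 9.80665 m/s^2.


ve = Isp * g0 = 2689.0 * 9.80665 = 26370.081850 m/s
mass ratio = exp(dv/ve) = exp(1635.7/26370.081850) = 1.06399280
m_prop = m_dry * (mr - 1) = 2232.6 * (1.06399280 - 1)
m_prop = 142.8703 kg

142.8703 kg


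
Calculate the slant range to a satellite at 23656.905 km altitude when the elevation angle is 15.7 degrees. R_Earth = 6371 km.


h = 23656.905 km, el = 15.7 deg
d = -R_E*sin(el) + sqrt((R_E*sin(el))^2 + 2*R_E*h + h^2)
d = -6371.0000*sin(0.2740167) + sqrt((6371.0000*0.2706004)^2 + 2*6371.0000*23656.905 + 23656.905^2)
d = 27670.8612 km

27670.8612 km


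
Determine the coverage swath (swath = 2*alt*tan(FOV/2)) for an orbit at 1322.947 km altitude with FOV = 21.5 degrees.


FOV = 21.5 deg = 0.3752458 rad
swath = 2 * alt * tan(FOV/2) = 2 * 1322.947 * tan(0.1876229)
swath = 2 * 1322.947 * 0.1898559
swath = 502.3387 km

502.3387 km


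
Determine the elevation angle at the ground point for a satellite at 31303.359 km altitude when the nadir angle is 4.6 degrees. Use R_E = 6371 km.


r = R_E + alt = 37674.3590 km
Law of sines in the satellite / Earth-center / ground-point triangle:
  sin(nadir)/R_E = sin(90 + el)/r  =>  cos(el) = (r/R_E)*sin(nadir)
cos(el) = (37674.3590 / 6371.0000) * sin(4.6 deg) = 0.4742494
el = arccos(0.4742494) = 61.6895 deg
(Earth-central angle = 90 - nadir - el = 23.7105 deg)

61.6895 degrees


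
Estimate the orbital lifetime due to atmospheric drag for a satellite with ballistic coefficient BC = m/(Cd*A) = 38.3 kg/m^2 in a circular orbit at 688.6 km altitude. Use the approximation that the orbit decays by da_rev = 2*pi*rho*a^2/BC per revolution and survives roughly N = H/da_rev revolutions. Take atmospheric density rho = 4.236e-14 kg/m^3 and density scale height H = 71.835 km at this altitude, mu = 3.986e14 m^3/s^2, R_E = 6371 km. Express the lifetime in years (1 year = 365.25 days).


a = R_E + alt = 7059.6000 km = 7.0596e+06 m
da_rev = 2*pi*rho*a^2/BC = 2*pi*4.236e-14*(7.0596e+06)^2/38.3 = 0.346335679 m per revolution
N = H/da_rev = 71835.0000 m / 0.346335679 m = 207414.3794 revolutions
P = 2*pi*sqrt(a^3/mu) = 5903.1166 s
lifetime = N*P = 207414.3794 * 5903.1166 = 1.2243913e+09 s = 14171.1952 days
years = 14171.1952 / 365.25 = 38.7986 years

38.7986 years


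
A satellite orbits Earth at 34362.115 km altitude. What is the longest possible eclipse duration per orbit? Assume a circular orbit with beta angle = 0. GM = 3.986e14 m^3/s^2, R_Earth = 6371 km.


r = 40733.1150 km
T = 1363.5825 min
Eclipse fraction = arcsin(R_E/r)/pi = arcsin(6371.0000/40733.1150)/pi
= arcsin(0.1564084)/pi = 0.04999159
Eclipse duration = 0.04999159 * 1363.5825 = 68.1677 min

68.1677 minutes


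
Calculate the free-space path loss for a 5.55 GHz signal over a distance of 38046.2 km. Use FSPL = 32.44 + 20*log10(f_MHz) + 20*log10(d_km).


f = 5.55 GHz = 5550.0000 MHz
d = 38046.2 km
FSPL = 32.44 + 20*log10(5550.0000) + 20*log10(38046.2)
FSPL = 32.44 + 74.8859 + 91.6062
FSPL = 198.9321 dB

198.9321 dB


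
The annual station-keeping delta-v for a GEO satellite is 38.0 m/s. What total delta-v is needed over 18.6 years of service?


dV = rate * years = 38.0 * 18.6
dV = 706.8000 m/s

706.8000 m/s


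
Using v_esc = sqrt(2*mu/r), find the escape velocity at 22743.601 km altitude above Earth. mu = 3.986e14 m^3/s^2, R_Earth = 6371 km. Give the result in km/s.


r = 6371.0 + 22743.601 = 29114.6010 km = 2.9114601e+07 m
v_esc = sqrt(2*mu/r) = sqrt(2*3.986e14 / 2.9114601e+07)
v_esc = 5232.7288 m/s = 5.2327 km/s

5.2327 km/s


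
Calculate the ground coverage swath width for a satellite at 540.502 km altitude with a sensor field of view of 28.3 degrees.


FOV = 28.3 deg = 0.4939282 rad
swath = 2 * alt * tan(FOV/2) = 2 * 540.502 * tan(0.2469641)
swath = 2 * 540.502 * 0.2521106
swath = 272.5325 km

272.5325 km


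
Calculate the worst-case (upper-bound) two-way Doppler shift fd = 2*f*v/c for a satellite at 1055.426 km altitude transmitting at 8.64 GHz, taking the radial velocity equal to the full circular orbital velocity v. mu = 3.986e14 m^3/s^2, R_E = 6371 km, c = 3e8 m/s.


r = 7.426426e+06 m
v = sqrt(mu/r) = 7326.1991 m/s (worst-case radial velocity)
f = 8.64 GHz = 8.64e+09 Hz
fd = 2*f*v/c = 2*8.64e+09*7326.1991/3.0e+08
fd = 421989.0693 Hz

421989.0693 Hz


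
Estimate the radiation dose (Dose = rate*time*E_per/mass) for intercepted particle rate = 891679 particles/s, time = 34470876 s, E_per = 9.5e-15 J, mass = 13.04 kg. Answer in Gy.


Total energy deposited = rate * time * E_per
  = 891679 * 34470876 * 9.5e-15 = 0.2920011 J
Dose = E_total / mass = 0.2920011 / 13.04
Dose = 0.02239272 Gy

0.0224 Gy


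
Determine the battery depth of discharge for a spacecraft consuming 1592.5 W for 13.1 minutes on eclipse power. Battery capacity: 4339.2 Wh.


E_used = P * t / 60 = 1592.5 * 13.1 / 60 = 347.6958 Wh
DOD = E_used / E_total * 100 = 347.6958 / 4339.2 * 100
DOD = 8.0129 %

8.0129 %


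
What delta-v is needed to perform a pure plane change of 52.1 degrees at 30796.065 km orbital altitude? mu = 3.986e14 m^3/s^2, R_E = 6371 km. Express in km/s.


r = 37167.0650 km = 3.7167065e+07 m
V = sqrt(mu/r) = 3274.8357 m/s
di = 52.1 deg = 0.9093165 rad
dV = 2*V*sin(di/2) = 2*3274.8357*sin(0.4546583)
dV = 2876.3231 m/s = 2.8763 km/s

2.8763 km/s


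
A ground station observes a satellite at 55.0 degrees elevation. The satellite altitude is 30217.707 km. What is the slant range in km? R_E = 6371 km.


h = 30217.707 km, el = 55.0 deg
d = -R_E*sin(el) + sqrt((R_E*sin(el))^2 + 2*R_E*h + h^2)
d = -6371.0000*sin(0.9599311) + sqrt((6371.0000*0.819152)^2 + 2*6371.0000*30217.707 + 30217.707^2)
d = 31186.9497 km

31186.9497 km


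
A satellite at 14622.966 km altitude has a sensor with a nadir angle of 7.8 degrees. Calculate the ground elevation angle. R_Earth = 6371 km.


r = R_E + alt = 20993.9660 km
Law of sines in the satellite / Earth-center / ground-point triangle:
  sin(nadir)/R_E = sin(90 + el)/r  =>  cos(el) = (r/R_E)*sin(nadir)
cos(el) = (20993.9660 / 6371.0000) * sin(7.8 deg) = 0.4472152
el = arccos(0.4472152) = 63.4348 deg
(Earth-central angle = 90 - nadir - el = 18.7652 deg)

63.4348 degrees


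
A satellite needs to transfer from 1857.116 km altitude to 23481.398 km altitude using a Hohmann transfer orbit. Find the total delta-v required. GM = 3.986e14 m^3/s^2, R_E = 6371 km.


r1 = 8228.1160 km = 8.228116e+06 m
r2 = 29852.3980 km = 2.9852398e+07 m
dv1 = sqrt(mu/r1)*(sqrt(2*r2/(r1+r2)) - 1) = 1754.9380 m/s
dv2 = sqrt(mu/r2)*(1 - sqrt(2*r1/(r1+r2))) = 1251.9786 m/s
total dv = |dv1| + |dv2| = 1754.9380 + 1251.9786 = 3006.9166 m/s = 3.0069 km/s

3.0069 km/s


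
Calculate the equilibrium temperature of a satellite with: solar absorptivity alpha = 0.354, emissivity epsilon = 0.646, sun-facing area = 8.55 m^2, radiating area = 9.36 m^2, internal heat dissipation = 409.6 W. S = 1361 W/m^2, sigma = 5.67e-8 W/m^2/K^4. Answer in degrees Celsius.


Numerator = alpha*S*A_sun + Q_int = 0.354*1361*8.55 + 409.6 = 4528.9387 W
Denominator = eps*sigma*A_rad = 0.646*5.67e-8*9.36 = 3.4283995e-07 W/K^4
T^4 = 1.3210067e+10 K^4
T = 339.0207 K = 65.8707 C

65.8707 degrees Celsius


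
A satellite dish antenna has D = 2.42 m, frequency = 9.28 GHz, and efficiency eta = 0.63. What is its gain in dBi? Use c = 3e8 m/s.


lambda = c/f = 3e8 / 9.28e+09 = 0.03232759 m
G = eta*(pi*D/lambda)^2 = 0.63*(pi*2.42/0.03232759)^2
G = 34843.7164 (linear)
G = 10*log10(34843.7164) = 45.4212 dBi

45.4212 dBi


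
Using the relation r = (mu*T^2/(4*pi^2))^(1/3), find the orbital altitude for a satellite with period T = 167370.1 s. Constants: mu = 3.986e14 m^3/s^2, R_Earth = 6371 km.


T = 167370.1 s
r = (mu*T^2/(4*pi^2))^(1/3) = (3.986e14 * 167370.1^2 / (4*pi^2))^(1/3)
r = 6.564139e+07 m = 65641.3901 km
alt = r - R_E = 65641.3901 - 6371 = 59270.3901 km

59270.3901 km


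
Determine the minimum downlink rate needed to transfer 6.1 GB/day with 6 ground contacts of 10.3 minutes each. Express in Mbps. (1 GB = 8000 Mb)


total contact time = 6 * 10.3 * 60 = 3708.0000 s
data = 6.1 GB = 48800.0000 Mb
rate = 48800.0000 / 3708.0000 = 13.1607 Mbps

13.1607 Mbps


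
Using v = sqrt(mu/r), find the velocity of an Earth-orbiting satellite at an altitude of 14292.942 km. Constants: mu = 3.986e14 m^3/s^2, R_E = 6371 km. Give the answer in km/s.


r = R_E + alt = 6371.0 + 14292.942 = 20663.9420 km = 2.0663942e+07 m
v = sqrt(mu/r) = sqrt(3.986e14 / 2.0663942e+07) = 4391.9973 m/s = 4.3920 km/s

4.3920 km/s


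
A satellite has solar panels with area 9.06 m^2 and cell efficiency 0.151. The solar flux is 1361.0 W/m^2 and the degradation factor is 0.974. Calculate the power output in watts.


P = area * eta * S * degradation
P = 9.06 * 0.151 * 1361.0 * 0.974
P = 1813.5195 W

1813.5195 W


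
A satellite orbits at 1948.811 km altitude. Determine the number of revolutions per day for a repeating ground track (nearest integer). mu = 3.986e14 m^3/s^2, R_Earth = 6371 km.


r = 8.319811e+06 m
T = 2*pi*sqrt(r^3/mu) = 7552.3379 s = 125.8723 min
revs/day = 1440 / 125.8723 = 11.4402
Rounded: 11 revolutions per day

11 revolutions per day


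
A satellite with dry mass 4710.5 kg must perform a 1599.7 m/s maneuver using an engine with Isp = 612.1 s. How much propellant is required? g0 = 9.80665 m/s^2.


ve = Isp * g0 = 612.1 * 9.80665 = 6002.650465 m/s
mass ratio = exp(dv/ve) = exp(1599.7/6002.650465) = 1.30538621
m_prop = m_dry * (mr - 1) = 4710.5 * (1.30538621 - 1)
m_prop = 1438.5217 kg

1438.5217 kg


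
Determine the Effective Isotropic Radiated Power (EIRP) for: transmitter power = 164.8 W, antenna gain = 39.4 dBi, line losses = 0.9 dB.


Pt = 164.8 W = 22.1696 dBW
EIRP = Pt_dBW + Gt - losses = 22.1696 + 39.4 - 0.9 = 60.6696 dBW

60.6696 dBW


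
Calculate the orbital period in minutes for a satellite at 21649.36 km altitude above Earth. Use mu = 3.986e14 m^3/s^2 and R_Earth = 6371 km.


r = 28020.3600 km = 2.802036e+07 m
T = 2*pi*sqrt(r^3/mu) = 2*pi*sqrt(2.1999922e+22 / 3.986e14)
T = 46679.0262 s = 777.9838 min

777.9838 minutes


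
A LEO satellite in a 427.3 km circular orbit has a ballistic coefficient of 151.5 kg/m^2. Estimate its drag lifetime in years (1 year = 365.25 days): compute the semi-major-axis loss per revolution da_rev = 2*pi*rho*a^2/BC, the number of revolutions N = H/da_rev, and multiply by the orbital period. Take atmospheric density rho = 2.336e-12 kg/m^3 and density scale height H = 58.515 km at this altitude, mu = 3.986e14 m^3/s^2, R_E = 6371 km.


a = R_E + alt = 6798.3000 km = 6.7983e+06 m
da_rev = 2*pi*rho*a^2/BC = 2*pi*2.336e-12*(6.7983e+06)^2/151.5 = 4.477553 m per revolution
N = H/da_rev = 58515.0000 m / 4.477553 m = 13068.5223 revolutions
P = 2*pi*sqrt(a^3/mu) = 5578.4264 s
lifetime = N*P = 13068.5223 * 5578.4264 = 7.290179e+07 s = 843.7707 days
years = 843.7707 / 365.25 = 2.3101 years

2.3101 years


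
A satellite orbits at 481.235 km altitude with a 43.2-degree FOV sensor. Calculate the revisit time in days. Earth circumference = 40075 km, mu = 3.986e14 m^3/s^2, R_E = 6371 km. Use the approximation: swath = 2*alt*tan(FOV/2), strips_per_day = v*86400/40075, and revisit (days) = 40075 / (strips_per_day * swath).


swath = 2*481.235*tan(0.3769911) = 381.0688 km
v = sqrt(mu/r) = 7626.9785 m/s = 7.6270 km/s
strips/day = v*86400/40075 = 7.6270*86400/40075 = 16.4434
coverage/day = strips * swath = 16.4434 * 381.0688 = 6266.0833 km
revisit = 40075 / 6266.0833 = 6.3955 days

6.3955 days


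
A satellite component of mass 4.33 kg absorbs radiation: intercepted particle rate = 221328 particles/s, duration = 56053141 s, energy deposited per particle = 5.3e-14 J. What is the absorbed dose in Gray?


Total energy deposited = rate * time * E_per
  = 221328 * 56053141 * 5.3e-14 = 0.6575249 J
Dose = E_total / mass = 0.6575249 / 4.33
Dose = 0.1518533 Gy

0.1519 Gy


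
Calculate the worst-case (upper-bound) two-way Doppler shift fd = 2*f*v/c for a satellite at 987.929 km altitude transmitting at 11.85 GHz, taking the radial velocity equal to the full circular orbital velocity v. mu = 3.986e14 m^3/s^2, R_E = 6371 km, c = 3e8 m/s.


r = 7.358929e+06 m
v = sqrt(mu/r) = 7359.7208 m/s (worst-case radial velocity)
f = 11.85 GHz = 1.185e+10 Hz
fd = 2*f*v/c = 2*1.185e+10*7359.7208/3.0e+08
fd = 581417.9454 Hz

581417.9454 Hz


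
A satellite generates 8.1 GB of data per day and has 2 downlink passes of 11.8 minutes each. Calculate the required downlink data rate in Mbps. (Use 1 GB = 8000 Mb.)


total contact time = 2 * 11.8 * 60 = 1416.0000 s
data = 8.1 GB = 64800.0000 Mb
rate = 64800.0000 / 1416.0000 = 45.7627 Mbps

45.7627 Mbps


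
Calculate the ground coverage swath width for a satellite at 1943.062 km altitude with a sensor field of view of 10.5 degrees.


FOV = 10.5 deg = 0.1832596 rad
swath = 2 * alt * tan(FOV/2) = 2 * 1943.062 * tan(0.09162979)
swath = 2 * 1943.062 * 0.09188709
swath = 357.0846 km

357.0846 km


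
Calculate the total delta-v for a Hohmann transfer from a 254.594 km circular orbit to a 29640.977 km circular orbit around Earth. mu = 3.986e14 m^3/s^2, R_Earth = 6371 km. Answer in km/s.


r1 = 6625.5940 km = 6.625594e+06 m
r2 = 36011.9770 km = 3.6011977e+07 m
dv1 = sqrt(mu/r1)*(sqrt(2*r2/(r1+r2)) - 1) = 2324.5518 m/s
dv2 = sqrt(mu/r2)*(1 - sqrt(2*r1/(r1+r2))) = 1472.2301 m/s
total dv = |dv1| + |dv2| = 2324.5518 + 1472.2301 = 3796.7818 m/s = 3.7968 km/s

3.7968 km/s


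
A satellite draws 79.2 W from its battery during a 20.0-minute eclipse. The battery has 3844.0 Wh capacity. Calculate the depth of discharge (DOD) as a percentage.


E_used = P * t / 60 = 79.2 * 20.0 / 60 = 26.4000 Wh
DOD = E_used / E_total * 100 = 26.4000 / 3844.0 * 100
DOD = 0.6867846 %

0.6868 %


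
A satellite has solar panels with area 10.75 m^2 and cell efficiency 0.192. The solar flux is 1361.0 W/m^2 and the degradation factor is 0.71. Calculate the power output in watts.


P = area * eta * S * degradation
P = 10.75 * 0.192 * 1361.0 * 0.71
P = 1994.4638 W

1994.4638 W


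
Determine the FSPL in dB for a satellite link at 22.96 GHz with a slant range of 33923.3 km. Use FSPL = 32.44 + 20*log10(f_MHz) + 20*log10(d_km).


f = 22.96 GHz = 22960.0000 MHz
d = 33923.3 km
FSPL = 32.44 + 20*log10(22960.0000) + 20*log10(33923.3)
FSPL = 32.44 + 87.2194 + 90.6100
FSPL = 210.2694 dB

210.2694 dB


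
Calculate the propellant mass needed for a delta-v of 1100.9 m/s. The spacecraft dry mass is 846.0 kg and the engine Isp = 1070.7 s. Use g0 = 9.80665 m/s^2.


ve = Isp * g0 = 1070.7 * 9.80665 = 10499.980155 m/s
mass ratio = exp(dv/ve) = exp(1100.9/10499.980155) = 1.11054159
m_prop = m_dry * (mr - 1) = 846.0 * (1.11054159 - 1)
m_prop = 93.5182 kg

93.5182 kg


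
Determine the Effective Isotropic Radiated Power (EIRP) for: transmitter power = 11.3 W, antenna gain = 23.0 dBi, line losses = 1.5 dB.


Pt = 11.3 W = 10.5308 dBW
EIRP = Pt_dBW + Gt - losses = 10.5308 + 23.0 - 1.5 = 32.0308 dBW

32.0308 dBW


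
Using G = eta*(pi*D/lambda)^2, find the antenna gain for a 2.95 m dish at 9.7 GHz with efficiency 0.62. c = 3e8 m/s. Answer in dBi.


lambda = c/f = 3e8 / 9.7e+09 = 0.03092784 m
G = eta*(pi*D/lambda)^2 = 0.62*(pi*2.95/0.03092784)^2
G = 55671.9490 (linear)
G = 10*log10(55671.9490) = 47.4564 dBi

47.4564 dBi


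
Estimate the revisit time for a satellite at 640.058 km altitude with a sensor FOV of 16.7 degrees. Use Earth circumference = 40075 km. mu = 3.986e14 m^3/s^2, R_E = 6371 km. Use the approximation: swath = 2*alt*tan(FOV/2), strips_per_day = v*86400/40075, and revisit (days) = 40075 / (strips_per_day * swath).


swath = 2*640.058*tan(0.145735) = 187.8898 km
v = sqrt(mu/r) = 7540.0959 m/s = 7.5401 km/s
strips/day = v*86400/40075 = 7.5401*86400/40075 = 16.2561
coverage/day = strips * swath = 16.2561 * 187.8898 = 3054.3598 km
revisit = 40075 / 3054.3598 = 13.1206 days

13.1206 days


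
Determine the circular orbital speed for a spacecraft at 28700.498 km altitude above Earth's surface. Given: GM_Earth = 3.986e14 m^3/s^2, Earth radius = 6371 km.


r = R_E + alt = 6371.0 + 28700.498 = 35071.4980 km = 3.5071498e+07 m
v = sqrt(mu/r) = sqrt(3.986e14 / 3.5071498e+07) = 3371.2541 m/s = 3.3713 km/s

3.3713 km/s


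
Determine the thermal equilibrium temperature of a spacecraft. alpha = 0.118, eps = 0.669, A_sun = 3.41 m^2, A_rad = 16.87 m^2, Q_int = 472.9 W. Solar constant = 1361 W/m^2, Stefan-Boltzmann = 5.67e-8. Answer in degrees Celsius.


Numerator = alpha*S*A_sun + Q_int = 0.118*1361*3.41 + 472.9 = 1020.5392 W
Denominator = eps*sigma*A_rad = 0.669*5.67e-8*16.87 = 6.399179e-07 W/K^4
T^4 = 1.594797e+09 K^4
T = 199.8372 K = -73.3128 C

-73.3128 degrees Celsius


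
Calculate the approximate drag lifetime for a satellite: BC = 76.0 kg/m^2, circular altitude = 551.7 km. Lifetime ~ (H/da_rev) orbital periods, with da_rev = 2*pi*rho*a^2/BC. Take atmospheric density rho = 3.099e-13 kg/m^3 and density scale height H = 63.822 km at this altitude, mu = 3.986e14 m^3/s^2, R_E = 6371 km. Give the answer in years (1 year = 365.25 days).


a = R_E + alt = 6922.7000 km = 6.9227e+06 m
da_rev = 2*pi*rho*a^2/BC = 2*pi*3.099e-13*(6.9227e+06)^2/76.0 = 1.227832 m per revolution
N = H/da_rev = 63822.0000 m / 1.227832 m = 51979.4326 revolutions
P = 2*pi*sqrt(a^3/mu) = 5732.2416 s
lifetime = N*P = 51979.4326 * 5732.2416 = 2.9795867e+08 s = 3448.5957 days
years = 3448.5957 / 365.25 = 9.4417 years

9.4417 years


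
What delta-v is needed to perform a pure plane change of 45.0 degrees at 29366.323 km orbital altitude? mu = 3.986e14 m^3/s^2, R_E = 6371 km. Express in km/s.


r = 35737.3230 km = 3.5737323e+07 m
V = sqrt(mu/r) = 3339.7014 m/s
di = 45.0 deg = 0.7853982 rad
dV = 2*V*sin(di/2) = 2*3339.7014*sin(0.3926991)
dV = 2556.0968 m/s = 2.5561 km/s

2.5561 km/s


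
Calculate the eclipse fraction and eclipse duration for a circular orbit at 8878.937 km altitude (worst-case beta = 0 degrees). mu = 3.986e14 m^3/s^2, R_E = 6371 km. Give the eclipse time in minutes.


r = 15249.9370 km
T = 312.3648 min
Eclipse fraction = arcsin(R_E/r)/pi = arcsin(6371.0000/15249.9370)/pi
= arcsin(0.4177722)/pi = 0.137189
Eclipse duration = 0.137189 * 312.3648 = 42.8530 min

42.8530 minutes


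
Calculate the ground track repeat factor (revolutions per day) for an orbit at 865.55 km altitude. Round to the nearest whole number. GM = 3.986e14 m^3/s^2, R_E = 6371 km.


r = 7.23655e+06 m
T = 2*pi*sqrt(r^3/mu) = 6126.4455 s = 102.1074 min
revs/day = 1440 / 102.1074 = 14.1028
Rounded: 14 revolutions per day

14 revolutions per day
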